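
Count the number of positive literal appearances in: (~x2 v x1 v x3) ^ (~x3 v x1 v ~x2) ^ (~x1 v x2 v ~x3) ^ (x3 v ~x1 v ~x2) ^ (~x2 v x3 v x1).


Scan each clause for unnegated literals.
Clause 1: 2 positive; Clause 2: 1 positive; Clause 3: 1 positive; Clause 4: 1 positive; Clause 5: 2 positive.
Total positive literal occurrences = 7.

7


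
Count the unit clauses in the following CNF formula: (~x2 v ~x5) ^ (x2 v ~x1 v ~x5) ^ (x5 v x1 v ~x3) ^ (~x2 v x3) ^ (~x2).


A unit clause contains exactly one literal.
Unit clauses found: (~x2).
Count = 1.

1


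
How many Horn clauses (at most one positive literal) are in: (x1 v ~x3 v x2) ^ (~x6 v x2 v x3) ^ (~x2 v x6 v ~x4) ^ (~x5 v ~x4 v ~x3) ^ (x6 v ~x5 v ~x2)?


A Horn clause has at most one positive literal.
Clause 1: 2 positive lit(s) -> not Horn
Clause 2: 2 positive lit(s) -> not Horn
Clause 3: 1 positive lit(s) -> Horn
Clause 4: 0 positive lit(s) -> Horn
Clause 5: 1 positive lit(s) -> Horn
Total Horn clauses = 3.

3


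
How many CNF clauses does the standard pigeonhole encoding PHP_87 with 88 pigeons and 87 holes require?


The PHP encoding has two parts:
1) At-least-one-hole clauses: 88 (one per pigeon, each with 87 literals).
2) At-most-one-pigeon-per-hole clauses: 87 holes * C(88,2) = 87 * 3828 = 333036.
Total clauses = 88 + 333036 = 333124.

333124


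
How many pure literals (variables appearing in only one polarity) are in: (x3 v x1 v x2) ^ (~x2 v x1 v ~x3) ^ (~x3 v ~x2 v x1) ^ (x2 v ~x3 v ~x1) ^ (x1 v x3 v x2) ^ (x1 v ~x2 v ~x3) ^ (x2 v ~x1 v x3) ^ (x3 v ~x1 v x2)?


A pure literal appears in only one polarity across all clauses.
No pure literals found.
Count = 0.

0


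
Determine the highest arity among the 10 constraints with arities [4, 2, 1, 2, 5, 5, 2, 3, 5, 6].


The arities are: 4, 2, 1, 2, 5, 5, 2, 3, 5, 6.
Scan for the maximum value.
Maximum arity = 6.

6


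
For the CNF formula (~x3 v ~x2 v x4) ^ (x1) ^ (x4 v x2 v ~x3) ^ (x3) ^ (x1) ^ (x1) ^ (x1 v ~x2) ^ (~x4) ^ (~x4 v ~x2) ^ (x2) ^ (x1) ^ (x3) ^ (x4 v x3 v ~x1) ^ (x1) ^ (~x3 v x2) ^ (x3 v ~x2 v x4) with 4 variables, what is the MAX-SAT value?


Enumerate all 16 truth assignments.
For each, count how many of the 16 clauses are satisfied.
The formula is not fully satisfiable, so the maximum is below 16.
Maximum simultaneously satisfiable clauses = 15.

15


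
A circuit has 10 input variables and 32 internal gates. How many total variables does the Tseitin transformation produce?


The Tseitin transformation introduces one auxiliary variable per gate.
Total variables = inputs + gates = 10 + 32 = 42.

42


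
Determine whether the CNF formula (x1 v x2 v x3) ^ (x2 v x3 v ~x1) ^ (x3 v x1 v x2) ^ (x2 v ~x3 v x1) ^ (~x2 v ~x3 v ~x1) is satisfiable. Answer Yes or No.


Check all 8 possible truth assignments.
Number of satisfying assignments found: 4.
The formula is satisfiable.

Yes


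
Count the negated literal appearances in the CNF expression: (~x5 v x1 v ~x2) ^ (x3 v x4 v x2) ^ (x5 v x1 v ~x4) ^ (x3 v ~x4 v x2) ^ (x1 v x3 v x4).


Scan each clause for negated literals.
Clause 1: 2 negative; Clause 2: 0 negative; Clause 3: 1 negative; Clause 4: 1 negative; Clause 5: 0 negative.
Total negative literal occurrences = 4.

4


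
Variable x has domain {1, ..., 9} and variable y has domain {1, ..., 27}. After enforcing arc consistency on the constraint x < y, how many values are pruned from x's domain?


For the constraint x < y, x needs a supporting value in y's domain.
x can be at most 26 (one less than y's maximum).
Valid x values from domain: 9 out of 9.
Pruned = 9 - 9 = 0.

0


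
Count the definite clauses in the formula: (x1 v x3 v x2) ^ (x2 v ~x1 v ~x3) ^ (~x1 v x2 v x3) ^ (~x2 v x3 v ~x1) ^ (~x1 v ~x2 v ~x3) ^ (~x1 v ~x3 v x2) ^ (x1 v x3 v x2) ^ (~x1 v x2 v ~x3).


A definite clause has exactly one positive literal.
Clause 1: 3 positive -> not definite
Clause 2: 1 positive -> definite
Clause 3: 2 positive -> not definite
Clause 4: 1 positive -> definite
Clause 5: 0 positive -> not definite
Clause 6: 1 positive -> definite
Clause 7: 3 positive -> not definite
Clause 8: 1 positive -> definite
Definite clause count = 4.

4


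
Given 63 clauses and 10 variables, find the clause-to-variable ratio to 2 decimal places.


Clause-to-variable ratio = clauses / variables.
63 / 10 = 6.3.

6.3


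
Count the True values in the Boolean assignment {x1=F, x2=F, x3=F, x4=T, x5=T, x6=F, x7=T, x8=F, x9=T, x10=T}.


The weight is the number of variables assigned True.
True variables: x4, x5, x7, x9, x10.
Weight = 5.

5


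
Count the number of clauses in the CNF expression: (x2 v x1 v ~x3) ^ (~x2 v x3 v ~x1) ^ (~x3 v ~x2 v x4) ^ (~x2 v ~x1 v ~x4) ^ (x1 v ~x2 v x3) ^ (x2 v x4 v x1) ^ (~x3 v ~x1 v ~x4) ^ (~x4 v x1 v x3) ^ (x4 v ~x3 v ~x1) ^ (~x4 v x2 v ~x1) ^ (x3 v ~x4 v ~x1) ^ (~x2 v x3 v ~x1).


Each group enclosed in parentheses joined by ^ is one clause.
Counting the conjuncts: 12 clauses.

12


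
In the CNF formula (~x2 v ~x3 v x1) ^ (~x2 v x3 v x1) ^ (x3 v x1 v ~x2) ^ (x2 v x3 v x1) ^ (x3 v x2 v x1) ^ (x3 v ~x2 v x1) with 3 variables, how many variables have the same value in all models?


Find all satisfying assignments: 5 model(s).
Check which variables have the same value in every model.
No variable is fixed across all models.
Backbone size = 0.

0


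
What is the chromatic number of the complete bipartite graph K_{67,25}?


K_{67,25} is bipartite by definition: the two parts are independent sets, with every edge crossing between them.
Color all vertices in one part with color 1 and all vertices in the other part with color 2.
Since the graph has at least one edge, one color does not suffice.
Chromatic number = 2.

2


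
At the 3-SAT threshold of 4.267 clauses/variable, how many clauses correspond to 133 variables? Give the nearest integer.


The 3-SAT phase transition occurs at approximately 4.267 clauses per variable.
m = 4.267 * 133 = 567.511.
Rounded to nearest integer: 568.

568


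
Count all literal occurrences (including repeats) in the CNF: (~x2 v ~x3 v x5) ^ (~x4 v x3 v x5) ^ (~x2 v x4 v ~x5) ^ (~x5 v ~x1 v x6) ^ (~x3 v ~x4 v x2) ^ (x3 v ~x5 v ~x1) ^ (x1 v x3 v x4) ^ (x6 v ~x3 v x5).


Clause lengths: 3, 3, 3, 3, 3, 3, 3, 3.
Sum = 3 + 3 + 3 + 3 + 3 + 3 + 3 + 3 = 24.

24


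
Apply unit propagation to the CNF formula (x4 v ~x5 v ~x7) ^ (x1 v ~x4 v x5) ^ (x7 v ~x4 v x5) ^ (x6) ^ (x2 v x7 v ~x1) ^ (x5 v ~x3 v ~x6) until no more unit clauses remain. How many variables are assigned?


Unit propagation repeatedly assigns the literal in any unit clause, then simplifies.
Assignments in order: x6 = T.
No further unit clauses remain.
Total variables assigned = 1.

1


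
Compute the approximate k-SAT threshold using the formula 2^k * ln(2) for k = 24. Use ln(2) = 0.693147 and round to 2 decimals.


Using the asymptotic formula: threshold ~ 2^k * ln(2).
2^24 = 16777216.
16777216 * 0.693147 = 11629076.94.

11629076.94


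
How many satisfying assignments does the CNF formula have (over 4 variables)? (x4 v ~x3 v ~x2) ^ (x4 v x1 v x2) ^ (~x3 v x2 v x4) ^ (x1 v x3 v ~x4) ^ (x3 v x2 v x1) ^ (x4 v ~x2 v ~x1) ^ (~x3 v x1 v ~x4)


Enumerate all 16 truth assignments over 4 variables.
Test each against every clause.
Satisfying assignments found: 6.

6


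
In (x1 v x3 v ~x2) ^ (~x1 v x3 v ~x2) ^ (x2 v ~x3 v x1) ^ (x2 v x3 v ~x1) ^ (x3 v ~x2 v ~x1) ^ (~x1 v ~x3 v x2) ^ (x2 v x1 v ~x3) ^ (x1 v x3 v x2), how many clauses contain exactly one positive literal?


A definite clause has exactly one positive literal.
Clause 1: 2 positive -> not definite
Clause 2: 1 positive -> definite
Clause 3: 2 positive -> not definite
Clause 4: 2 positive -> not definite
Clause 5: 1 positive -> definite
Clause 6: 1 positive -> definite
Clause 7: 2 positive -> not definite
Clause 8: 3 positive -> not definite
Definite clause count = 3.

3


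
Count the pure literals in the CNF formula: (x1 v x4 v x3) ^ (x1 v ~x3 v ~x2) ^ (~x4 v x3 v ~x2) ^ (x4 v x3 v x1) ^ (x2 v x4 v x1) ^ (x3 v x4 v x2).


A pure literal appears in only one polarity across all clauses.
Pure literals: x1 (positive only).
Count = 1.

1


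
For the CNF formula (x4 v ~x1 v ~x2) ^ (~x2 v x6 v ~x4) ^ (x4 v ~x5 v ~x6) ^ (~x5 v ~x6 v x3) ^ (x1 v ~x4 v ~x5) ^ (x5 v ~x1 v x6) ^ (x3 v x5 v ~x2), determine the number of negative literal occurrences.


Scan each clause for negated literals.
Clause 1: 2 negative; Clause 2: 2 negative; Clause 3: 2 negative; Clause 4: 2 negative; Clause 5: 2 negative; Clause 6: 1 negative; Clause 7: 1 negative.
Total negative literal occurrences = 12.

12


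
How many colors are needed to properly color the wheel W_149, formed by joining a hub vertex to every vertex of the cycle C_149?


W_149 consists of the cycle C_149 together with a hub vertex adjacent to every cycle vertex.
The cycle C_149 needs 3 colors (odd cycle -> 3).
The hub is adjacent to every cycle vertex, so it must receive a new color distinct from all of them.
Chromatic number = 3 + 1 = 4.

4


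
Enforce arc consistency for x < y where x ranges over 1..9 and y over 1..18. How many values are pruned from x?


For the constraint x < y, x needs a supporting value in y's domain.
x can be at most 17 (one less than y's maximum).
Valid x values from domain: 9 out of 9.
Pruned = 9 - 9 = 0.

0


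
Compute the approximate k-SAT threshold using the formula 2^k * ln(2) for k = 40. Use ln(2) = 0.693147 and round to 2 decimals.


Using the asymptotic formula: threshold ~ 2^k * ln(2).
2^40 = 1099511627776.
1099511627776 * 0.693147 = 762123186258.05.

762123186258.05


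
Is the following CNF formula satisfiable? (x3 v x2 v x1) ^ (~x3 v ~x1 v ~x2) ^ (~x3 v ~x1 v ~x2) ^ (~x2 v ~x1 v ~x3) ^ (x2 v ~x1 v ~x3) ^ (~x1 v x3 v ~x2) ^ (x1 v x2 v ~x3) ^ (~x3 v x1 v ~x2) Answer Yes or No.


Check all 8 possible truth assignments.
Number of satisfying assignments found: 2.
The formula is satisfiable.

Yes


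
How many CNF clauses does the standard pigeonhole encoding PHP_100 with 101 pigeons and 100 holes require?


The PHP encoding has two parts:
1) At-least-one-hole clauses: 101 (one per pigeon, each with 100 literals).
2) At-most-one-pigeon-per-hole clauses: 100 holes * C(101,2) = 100 * 5050 = 505000.
Total clauses = 101 + 505000 = 505101.

505101


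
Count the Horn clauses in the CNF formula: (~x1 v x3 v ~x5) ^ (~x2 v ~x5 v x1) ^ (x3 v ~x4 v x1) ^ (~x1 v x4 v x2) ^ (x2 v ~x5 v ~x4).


A Horn clause has at most one positive literal.
Clause 1: 1 positive lit(s) -> Horn
Clause 2: 1 positive lit(s) -> Horn
Clause 3: 2 positive lit(s) -> not Horn
Clause 4: 2 positive lit(s) -> not Horn
Clause 5: 1 positive lit(s) -> Horn
Total Horn clauses = 3.

3


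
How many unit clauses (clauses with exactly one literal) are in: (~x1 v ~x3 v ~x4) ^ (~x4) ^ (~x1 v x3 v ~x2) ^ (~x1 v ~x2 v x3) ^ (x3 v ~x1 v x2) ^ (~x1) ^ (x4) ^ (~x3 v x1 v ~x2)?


A unit clause contains exactly one literal.
Unit clauses found: (~x4), (~x1), (x4).
Count = 3.

3


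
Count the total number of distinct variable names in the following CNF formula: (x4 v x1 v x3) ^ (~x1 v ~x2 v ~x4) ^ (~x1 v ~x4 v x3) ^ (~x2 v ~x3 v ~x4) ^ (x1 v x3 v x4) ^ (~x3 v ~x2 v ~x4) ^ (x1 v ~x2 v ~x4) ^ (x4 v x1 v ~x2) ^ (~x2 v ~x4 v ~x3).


Identify each distinct variable in the formula.
Variables found: x1, x2, x3, x4.
Total distinct variables = 4.

4


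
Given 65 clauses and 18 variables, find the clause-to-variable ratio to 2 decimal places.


Clause-to-variable ratio = clauses / variables.
65 / 18 = 3.61.

3.61


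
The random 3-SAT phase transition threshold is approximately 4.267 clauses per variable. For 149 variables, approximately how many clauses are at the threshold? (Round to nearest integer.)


The 3-SAT phase transition occurs at approximately 4.267 clauses per variable.
m = 4.267 * 149 = 635.783.
Rounded to nearest integer: 636.

636


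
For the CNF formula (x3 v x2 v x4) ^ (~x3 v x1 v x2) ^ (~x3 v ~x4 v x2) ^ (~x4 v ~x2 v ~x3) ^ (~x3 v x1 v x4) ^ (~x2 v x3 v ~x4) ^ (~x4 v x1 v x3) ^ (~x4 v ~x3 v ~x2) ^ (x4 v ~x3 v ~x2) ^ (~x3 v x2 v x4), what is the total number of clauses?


Each group enclosed in parentheses joined by ^ is one clause.
Counting the conjuncts: 10 clauses.

10


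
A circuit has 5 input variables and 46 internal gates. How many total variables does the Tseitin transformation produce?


The Tseitin transformation introduces one auxiliary variable per gate.
Total variables = inputs + gates = 5 + 46 = 51.

51


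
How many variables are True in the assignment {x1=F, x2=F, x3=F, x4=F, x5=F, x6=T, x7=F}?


The weight is the number of variables assigned True.
True variables: x6.
Weight = 1.

1


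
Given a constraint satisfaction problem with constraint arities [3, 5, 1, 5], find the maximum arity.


The arities are: 3, 5, 1, 5.
Scan for the maximum value.
Maximum arity = 5.

5


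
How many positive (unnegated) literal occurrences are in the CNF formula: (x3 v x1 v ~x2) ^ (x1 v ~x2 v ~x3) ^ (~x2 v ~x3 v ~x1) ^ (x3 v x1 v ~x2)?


Scan each clause for unnegated literals.
Clause 1: 2 positive; Clause 2: 1 positive; Clause 3: 0 positive; Clause 4: 2 positive.
Total positive literal occurrences = 5.

5


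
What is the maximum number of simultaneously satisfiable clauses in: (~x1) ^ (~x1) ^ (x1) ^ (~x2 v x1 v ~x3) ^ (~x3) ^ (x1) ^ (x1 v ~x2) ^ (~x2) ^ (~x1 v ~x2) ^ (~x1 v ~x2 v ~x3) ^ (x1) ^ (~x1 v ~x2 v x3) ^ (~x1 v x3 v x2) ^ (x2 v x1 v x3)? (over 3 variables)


Enumerate all 8 truth assignments.
For each, count how many of the 14 clauses are satisfied.
The formula is not fully satisfiable, so the maximum is below 14.
Maximum simultaneously satisfiable clauses = 11.

11


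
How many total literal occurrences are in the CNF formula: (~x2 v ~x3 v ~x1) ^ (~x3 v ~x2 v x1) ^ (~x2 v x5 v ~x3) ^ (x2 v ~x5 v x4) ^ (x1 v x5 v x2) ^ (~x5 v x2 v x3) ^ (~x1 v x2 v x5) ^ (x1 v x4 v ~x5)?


Clause lengths: 3, 3, 3, 3, 3, 3, 3, 3.
Sum = 3 + 3 + 3 + 3 + 3 + 3 + 3 + 3 = 24.

24


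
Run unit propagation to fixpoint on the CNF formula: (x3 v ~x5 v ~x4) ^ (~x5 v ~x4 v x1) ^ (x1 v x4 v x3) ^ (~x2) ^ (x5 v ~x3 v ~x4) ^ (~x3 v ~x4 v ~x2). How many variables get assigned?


Unit propagation repeatedly assigns the literal in any unit clause, then simplifies.
Assignments in order: x2 = F.
No further unit clauses remain.
Total variables assigned = 1.

1


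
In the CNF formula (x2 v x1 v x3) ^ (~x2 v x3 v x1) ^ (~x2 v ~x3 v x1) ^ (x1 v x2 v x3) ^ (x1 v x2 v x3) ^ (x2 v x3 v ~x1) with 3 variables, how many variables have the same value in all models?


Find all satisfying assignments: 4 model(s).
Check which variables have the same value in every model.
No variable is fixed across all models.
Backbone size = 0.

0


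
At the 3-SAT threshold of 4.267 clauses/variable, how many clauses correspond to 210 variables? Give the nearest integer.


The 3-SAT phase transition occurs at approximately 4.267 clauses per variable.
m = 4.267 * 210 = 896.07.
Rounded to nearest integer: 896.

896


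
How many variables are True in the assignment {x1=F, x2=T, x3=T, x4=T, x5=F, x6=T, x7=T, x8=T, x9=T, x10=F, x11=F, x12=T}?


The weight is the number of variables assigned True.
True variables: x2, x3, x4, x6, x7, x8, x9, x12.
Weight = 8.

8


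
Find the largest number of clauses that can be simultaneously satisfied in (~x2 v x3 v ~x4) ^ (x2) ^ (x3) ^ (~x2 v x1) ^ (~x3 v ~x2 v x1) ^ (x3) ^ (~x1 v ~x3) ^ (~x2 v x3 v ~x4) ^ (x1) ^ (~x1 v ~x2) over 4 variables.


Enumerate all 16 truth assignments.
For each, count how many of the 10 clauses are satisfied.
The formula is not fully satisfiable, so the maximum is below 10.
Maximum simultaneously satisfiable clauses = 8.

8


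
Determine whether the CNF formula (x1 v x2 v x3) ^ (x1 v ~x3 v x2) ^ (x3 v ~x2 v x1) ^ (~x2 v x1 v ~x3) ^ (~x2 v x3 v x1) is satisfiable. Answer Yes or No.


Check all 8 possible truth assignments.
Number of satisfying assignments found: 4.
The formula is satisfiable.

Yes


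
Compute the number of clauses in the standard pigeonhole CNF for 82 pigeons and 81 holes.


The PHP encoding has two parts:
1) At-least-one-hole clauses: 82 (one per pigeon, each with 81 literals).
2) At-most-one-pigeon-per-hole clauses: 81 holes * C(82,2) = 81 * 3321 = 269001.
Total clauses = 82 + 269001 = 269083.

269083


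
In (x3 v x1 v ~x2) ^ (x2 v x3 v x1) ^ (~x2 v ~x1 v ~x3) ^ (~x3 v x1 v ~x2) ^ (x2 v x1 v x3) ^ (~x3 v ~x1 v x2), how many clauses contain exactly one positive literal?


A definite clause has exactly one positive literal.
Clause 1: 2 positive -> not definite
Clause 2: 3 positive -> not definite
Clause 3: 0 positive -> not definite
Clause 4: 1 positive -> definite
Clause 5: 3 positive -> not definite
Clause 6: 1 positive -> definite
Definite clause count = 2.

2


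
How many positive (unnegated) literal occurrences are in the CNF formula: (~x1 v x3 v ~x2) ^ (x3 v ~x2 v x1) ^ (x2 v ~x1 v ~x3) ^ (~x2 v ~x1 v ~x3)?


Scan each clause for unnegated literals.
Clause 1: 1 positive; Clause 2: 2 positive; Clause 3: 1 positive; Clause 4: 0 positive.
Total positive literal occurrences = 4.

4


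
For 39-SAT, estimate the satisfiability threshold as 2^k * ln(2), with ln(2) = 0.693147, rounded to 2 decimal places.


Using the asymptotic formula: threshold ~ 2^k * ln(2).
2^39 = 549755813888.
549755813888 * 0.693147 = 381061593129.03.

381061593129.03


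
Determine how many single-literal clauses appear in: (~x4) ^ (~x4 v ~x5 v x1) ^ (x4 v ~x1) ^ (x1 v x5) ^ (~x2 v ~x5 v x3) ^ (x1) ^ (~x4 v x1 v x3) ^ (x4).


A unit clause contains exactly one literal.
Unit clauses found: (~x4), (x1), (x4).
Count = 3.

3


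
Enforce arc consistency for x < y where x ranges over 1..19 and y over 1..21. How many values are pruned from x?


For the constraint x < y, x needs a supporting value in y's domain.
x can be at most 20 (one less than y's maximum).
Valid x values from domain: 19 out of 19.
Pruned = 19 - 19 = 0.

0


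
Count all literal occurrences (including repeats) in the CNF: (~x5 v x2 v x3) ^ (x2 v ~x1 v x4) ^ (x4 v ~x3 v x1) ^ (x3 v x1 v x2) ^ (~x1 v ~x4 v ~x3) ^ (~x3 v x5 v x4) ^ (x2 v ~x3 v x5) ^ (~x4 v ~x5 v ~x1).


Clause lengths: 3, 3, 3, 3, 3, 3, 3, 3.
Sum = 3 + 3 + 3 + 3 + 3 + 3 + 3 + 3 = 24.

24


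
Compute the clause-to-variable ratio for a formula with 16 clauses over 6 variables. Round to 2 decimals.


Clause-to-variable ratio = clauses / variables.
16 / 6 = 2.67.

2.67


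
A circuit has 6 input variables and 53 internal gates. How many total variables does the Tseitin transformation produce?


The Tseitin transformation introduces one auxiliary variable per gate.
Total variables = inputs + gates = 6 + 53 = 59.

59


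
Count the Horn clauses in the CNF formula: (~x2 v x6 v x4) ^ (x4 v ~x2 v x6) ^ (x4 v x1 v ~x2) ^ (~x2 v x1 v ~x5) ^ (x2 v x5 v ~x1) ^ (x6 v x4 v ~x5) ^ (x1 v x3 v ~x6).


A Horn clause has at most one positive literal.
Clause 1: 2 positive lit(s) -> not Horn
Clause 2: 2 positive lit(s) -> not Horn
Clause 3: 2 positive lit(s) -> not Horn
Clause 4: 1 positive lit(s) -> Horn
Clause 5: 2 positive lit(s) -> not Horn
Clause 6: 2 positive lit(s) -> not Horn
Clause 7: 2 positive lit(s) -> not Horn
Total Horn clauses = 1.

1


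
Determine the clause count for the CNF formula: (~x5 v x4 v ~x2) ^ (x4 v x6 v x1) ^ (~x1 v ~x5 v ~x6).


Each group enclosed in parentheses joined by ^ is one clause.
Counting the conjuncts: 3 clauses.

3


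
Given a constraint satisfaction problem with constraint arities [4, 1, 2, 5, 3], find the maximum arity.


The arities are: 4, 1, 2, 5, 3.
Scan for the maximum value.
Maximum arity = 5.

5


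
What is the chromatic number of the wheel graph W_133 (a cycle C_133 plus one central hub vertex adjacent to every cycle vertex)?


W_133 consists of the cycle C_133 together with a hub vertex adjacent to every cycle vertex.
The cycle C_133 needs 3 colors (odd cycle -> 3).
The hub is adjacent to every cycle vertex, so it must receive a new color distinct from all of them.
Chromatic number = 3 + 1 = 4.

4


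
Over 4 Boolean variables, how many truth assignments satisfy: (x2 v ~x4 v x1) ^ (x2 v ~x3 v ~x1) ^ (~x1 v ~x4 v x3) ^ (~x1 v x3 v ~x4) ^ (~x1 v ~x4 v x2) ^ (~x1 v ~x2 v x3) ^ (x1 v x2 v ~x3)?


Enumerate all 16 truth assignments over 4 variables.
Test each against every clause.
Satisfying assignments found: 8.

8


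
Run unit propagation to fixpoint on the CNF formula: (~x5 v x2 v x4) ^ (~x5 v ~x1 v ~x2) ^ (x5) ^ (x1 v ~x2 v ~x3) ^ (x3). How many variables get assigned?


Unit propagation repeatedly assigns the literal in any unit clause, then simplifies.
Assignments in order: x5 = T, x3 = T.
No further unit clauses remain.
Total variables assigned = 2.

2


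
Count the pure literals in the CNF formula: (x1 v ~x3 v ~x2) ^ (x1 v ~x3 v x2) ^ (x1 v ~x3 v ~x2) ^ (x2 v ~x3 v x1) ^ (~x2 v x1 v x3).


A pure literal appears in only one polarity across all clauses.
Pure literals: x1 (positive only).
Count = 1.

1


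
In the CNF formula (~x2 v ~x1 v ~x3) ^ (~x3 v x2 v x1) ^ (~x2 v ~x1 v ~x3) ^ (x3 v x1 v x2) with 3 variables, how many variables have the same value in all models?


Find all satisfying assignments: 5 model(s).
Check which variables have the same value in every model.
No variable is fixed across all models.
Backbone size = 0.

0


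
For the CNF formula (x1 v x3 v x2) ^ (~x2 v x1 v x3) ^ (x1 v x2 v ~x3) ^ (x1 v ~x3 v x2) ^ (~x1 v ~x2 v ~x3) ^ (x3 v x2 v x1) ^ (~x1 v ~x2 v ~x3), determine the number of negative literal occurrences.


Scan each clause for negated literals.
Clause 1: 0 negative; Clause 2: 1 negative; Clause 3: 1 negative; Clause 4: 1 negative; Clause 5: 3 negative; Clause 6: 0 negative; Clause 7: 3 negative.
Total negative literal occurrences = 9.

9


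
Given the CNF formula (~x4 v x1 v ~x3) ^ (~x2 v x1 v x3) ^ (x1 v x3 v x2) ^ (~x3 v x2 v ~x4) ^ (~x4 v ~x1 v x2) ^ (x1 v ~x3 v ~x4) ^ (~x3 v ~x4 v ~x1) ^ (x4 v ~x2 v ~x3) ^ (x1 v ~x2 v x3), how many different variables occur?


Identify each distinct variable in the formula.
Variables found: x1, x2, x3, x4.
Total distinct variables = 4.

4


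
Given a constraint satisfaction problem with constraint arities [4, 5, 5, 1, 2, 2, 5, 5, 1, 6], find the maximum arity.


The arities are: 4, 5, 5, 1, 2, 2, 5, 5, 1, 6.
Scan for the maximum value.
Maximum arity = 6.

6


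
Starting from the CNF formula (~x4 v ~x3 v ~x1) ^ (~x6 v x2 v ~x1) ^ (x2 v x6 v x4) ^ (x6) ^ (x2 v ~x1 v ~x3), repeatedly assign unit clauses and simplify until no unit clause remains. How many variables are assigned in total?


Unit propagation repeatedly assigns the literal in any unit clause, then simplifies.
Assignments in order: x6 = T.
No further unit clauses remain.
Total variables assigned = 1.

1


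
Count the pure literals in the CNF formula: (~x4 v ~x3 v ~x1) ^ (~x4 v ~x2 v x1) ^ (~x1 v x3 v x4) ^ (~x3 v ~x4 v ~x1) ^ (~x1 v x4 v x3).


A pure literal appears in only one polarity across all clauses.
Pure literals: x2 (negative only).
Count = 1.

1


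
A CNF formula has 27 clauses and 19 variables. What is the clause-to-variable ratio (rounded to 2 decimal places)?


Clause-to-variable ratio = clauses / variables.
27 / 19 = 1.42.

1.42


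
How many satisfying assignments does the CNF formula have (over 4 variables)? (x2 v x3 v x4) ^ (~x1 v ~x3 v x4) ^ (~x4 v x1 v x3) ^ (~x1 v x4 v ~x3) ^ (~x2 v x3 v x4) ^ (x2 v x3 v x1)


Enumerate all 16 truth assignments over 4 variables.
Test each against every clause.
Satisfying assignments found: 8.

8


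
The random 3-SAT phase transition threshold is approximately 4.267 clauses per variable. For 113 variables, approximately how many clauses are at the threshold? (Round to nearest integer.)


The 3-SAT phase transition occurs at approximately 4.267 clauses per variable.
m = 4.267 * 113 = 482.171.
Rounded to nearest integer: 482.

482


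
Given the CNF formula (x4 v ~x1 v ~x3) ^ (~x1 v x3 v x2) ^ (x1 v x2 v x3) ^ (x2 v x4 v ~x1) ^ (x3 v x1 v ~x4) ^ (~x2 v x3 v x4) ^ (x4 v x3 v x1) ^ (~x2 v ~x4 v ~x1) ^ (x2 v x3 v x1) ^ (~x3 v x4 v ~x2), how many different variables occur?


Identify each distinct variable in the formula.
Variables found: x1, x2, x3, x4.
Total distinct variables = 4.

4


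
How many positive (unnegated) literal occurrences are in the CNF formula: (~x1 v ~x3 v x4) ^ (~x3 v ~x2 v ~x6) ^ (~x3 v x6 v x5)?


Scan each clause for unnegated literals.
Clause 1: 1 positive; Clause 2: 0 positive; Clause 3: 2 positive.
Total positive literal occurrences = 3.

3


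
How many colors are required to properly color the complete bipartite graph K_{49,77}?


K_{49,77} is bipartite by definition: the two parts are independent sets, with every edge crossing between them.
Color all vertices in one part with color 1 and all vertices in the other part with color 2.
Since the graph has at least one edge, one color does not suffice.
Chromatic number = 2.

2


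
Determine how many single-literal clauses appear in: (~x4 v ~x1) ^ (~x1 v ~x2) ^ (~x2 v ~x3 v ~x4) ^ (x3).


A unit clause contains exactly one literal.
Unit clauses found: (x3).
Count = 1.

1


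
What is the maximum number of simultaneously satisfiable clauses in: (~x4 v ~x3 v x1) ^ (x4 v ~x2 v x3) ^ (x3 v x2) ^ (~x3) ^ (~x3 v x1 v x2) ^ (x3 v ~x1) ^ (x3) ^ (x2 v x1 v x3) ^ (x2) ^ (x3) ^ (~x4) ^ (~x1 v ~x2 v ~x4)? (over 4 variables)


Enumerate all 16 truth assignments.
For each, count how many of the 12 clauses are satisfied.
The formula is not fully satisfiable, so the maximum is below 12.
Maximum simultaneously satisfiable clauses = 11.

11


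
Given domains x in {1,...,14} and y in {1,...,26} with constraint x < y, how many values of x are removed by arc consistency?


For the constraint x < y, x needs a supporting value in y's domain.
x can be at most 25 (one less than y's maximum).
Valid x values from domain: 14 out of 14.
Pruned = 14 - 14 = 0.

0


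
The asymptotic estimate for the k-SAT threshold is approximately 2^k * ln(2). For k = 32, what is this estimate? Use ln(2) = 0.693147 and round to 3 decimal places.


Using the asymptotic formula: threshold ~ 2^k * ln(2).
2^32 = 4294967296.
4294967296 * 0.693147 = 2977043696.321.

2977043696.321


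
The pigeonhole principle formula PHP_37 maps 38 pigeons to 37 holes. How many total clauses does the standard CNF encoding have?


The PHP encoding has two parts:
1) At-least-one-hole clauses: 38 (one per pigeon, each with 37 literals).
2) At-most-one-pigeon-per-hole clauses: 37 holes * C(38,2) = 37 * 703 = 26011.
Total clauses = 38 + 26011 = 26049.

26049


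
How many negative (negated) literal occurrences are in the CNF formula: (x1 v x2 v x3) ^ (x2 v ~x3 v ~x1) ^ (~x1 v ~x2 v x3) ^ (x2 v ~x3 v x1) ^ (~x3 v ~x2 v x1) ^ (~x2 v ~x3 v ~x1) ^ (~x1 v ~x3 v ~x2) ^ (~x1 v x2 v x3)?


Scan each clause for negated literals.
Clause 1: 0 negative; Clause 2: 2 negative; Clause 3: 2 negative; Clause 4: 1 negative; Clause 5: 2 negative; Clause 6: 3 negative; Clause 7: 3 negative; Clause 8: 1 negative.
Total negative literal occurrences = 14.

14


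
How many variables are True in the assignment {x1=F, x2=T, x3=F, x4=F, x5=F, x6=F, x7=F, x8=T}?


The weight is the number of variables assigned True.
True variables: x2, x8.
Weight = 2.

2


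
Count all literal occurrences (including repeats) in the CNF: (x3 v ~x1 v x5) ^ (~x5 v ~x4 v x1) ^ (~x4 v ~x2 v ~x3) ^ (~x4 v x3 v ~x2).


Clause lengths: 3, 3, 3, 3.
Sum = 3 + 3 + 3 + 3 = 12.

12


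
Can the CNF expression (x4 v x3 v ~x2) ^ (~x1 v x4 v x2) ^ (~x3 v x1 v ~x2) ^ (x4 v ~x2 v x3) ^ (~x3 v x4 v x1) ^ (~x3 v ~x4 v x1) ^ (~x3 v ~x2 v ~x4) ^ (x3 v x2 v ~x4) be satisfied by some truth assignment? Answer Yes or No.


Check all 16 possible truth assignments.
Number of satisfying assignments found: 5.
The formula is satisfiable.

Yes


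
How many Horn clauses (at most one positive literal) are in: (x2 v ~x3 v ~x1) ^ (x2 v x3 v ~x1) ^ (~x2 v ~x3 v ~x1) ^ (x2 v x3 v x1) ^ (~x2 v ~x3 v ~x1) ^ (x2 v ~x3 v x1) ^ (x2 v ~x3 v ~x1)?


A Horn clause has at most one positive literal.
Clause 1: 1 positive lit(s) -> Horn
Clause 2: 2 positive lit(s) -> not Horn
Clause 3: 0 positive lit(s) -> Horn
Clause 4: 3 positive lit(s) -> not Horn
Clause 5: 0 positive lit(s) -> Horn
Clause 6: 2 positive lit(s) -> not Horn
Clause 7: 1 positive lit(s) -> Horn
Total Horn clauses = 4.

4


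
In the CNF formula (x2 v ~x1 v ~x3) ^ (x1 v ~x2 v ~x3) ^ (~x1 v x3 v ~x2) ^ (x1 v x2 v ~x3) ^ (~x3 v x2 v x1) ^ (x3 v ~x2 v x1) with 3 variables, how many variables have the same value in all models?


Find all satisfying assignments: 3 model(s).
Check which variables have the same value in every model.
No variable is fixed across all models.
Backbone size = 0.

0


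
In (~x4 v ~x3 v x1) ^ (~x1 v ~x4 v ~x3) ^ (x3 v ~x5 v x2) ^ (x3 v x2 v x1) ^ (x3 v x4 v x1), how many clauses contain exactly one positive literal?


A definite clause has exactly one positive literal.
Clause 1: 1 positive -> definite
Clause 2: 0 positive -> not definite
Clause 3: 2 positive -> not definite
Clause 4: 3 positive -> not definite
Clause 5: 3 positive -> not definite
Definite clause count = 1.

1


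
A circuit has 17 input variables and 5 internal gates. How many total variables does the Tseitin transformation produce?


The Tseitin transformation introduces one auxiliary variable per gate.
Total variables = inputs + gates = 17 + 5 = 22.

22


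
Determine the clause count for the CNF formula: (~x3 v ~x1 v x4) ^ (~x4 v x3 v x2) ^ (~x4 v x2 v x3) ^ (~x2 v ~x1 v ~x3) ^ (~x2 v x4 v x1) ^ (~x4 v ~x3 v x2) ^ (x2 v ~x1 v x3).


Each group enclosed in parentheses joined by ^ is one clause.
Counting the conjuncts: 7 clauses.

7


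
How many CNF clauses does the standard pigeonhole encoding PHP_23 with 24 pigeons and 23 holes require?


The PHP encoding has two parts:
1) At-least-one-hole clauses: 24 (one per pigeon, each with 23 literals).
2) At-most-one-pigeon-per-hole clauses: 23 holes * C(24,2) = 23 * 276 = 6348.
Total clauses = 24 + 6348 = 6372.

6372


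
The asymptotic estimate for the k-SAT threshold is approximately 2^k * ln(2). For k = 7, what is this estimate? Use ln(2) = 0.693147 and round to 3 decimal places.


Using the asymptotic formula: threshold ~ 2^k * ln(2).
2^7 = 128.
128 * 0.693147 = 88.723.

88.723


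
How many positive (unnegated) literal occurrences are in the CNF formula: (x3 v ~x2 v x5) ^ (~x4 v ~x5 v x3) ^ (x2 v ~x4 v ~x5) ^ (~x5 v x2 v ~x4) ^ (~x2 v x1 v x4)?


Scan each clause for unnegated literals.
Clause 1: 2 positive; Clause 2: 1 positive; Clause 3: 1 positive; Clause 4: 1 positive; Clause 5: 2 positive.
Total positive literal occurrences = 7.

7


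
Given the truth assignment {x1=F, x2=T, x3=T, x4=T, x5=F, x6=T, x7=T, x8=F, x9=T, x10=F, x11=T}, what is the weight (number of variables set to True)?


The weight is the number of variables assigned True.
True variables: x2, x3, x4, x6, x7, x9, x11.
Weight = 7.

7


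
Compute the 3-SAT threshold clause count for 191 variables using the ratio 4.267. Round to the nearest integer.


The 3-SAT phase transition occurs at approximately 4.267 clauses per variable.
m = 4.267 * 191 = 814.997.
Rounded to nearest integer: 815.

815


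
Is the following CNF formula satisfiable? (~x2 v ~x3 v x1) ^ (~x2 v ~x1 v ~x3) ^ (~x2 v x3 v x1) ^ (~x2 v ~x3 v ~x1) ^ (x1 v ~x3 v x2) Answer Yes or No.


Check all 8 possible truth assignments.
Number of satisfying assignments found: 4.
The formula is satisfiable.

Yes


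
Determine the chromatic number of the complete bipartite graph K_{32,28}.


K_{32,28} is bipartite by definition: the two parts are independent sets, with every edge crossing between them.
Color all vertices in one part with color 1 and all vertices in the other part with color 2.
Since the graph has at least one edge, one color does not suffice.
Chromatic number = 2.

2


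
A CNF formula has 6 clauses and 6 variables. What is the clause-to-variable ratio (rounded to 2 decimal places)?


Clause-to-variable ratio = clauses / variables.
6 / 6 = 1.0.

1.0


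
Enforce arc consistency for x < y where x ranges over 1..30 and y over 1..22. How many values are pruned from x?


For the constraint x < y, x needs a supporting value in y's domain.
x can be at most 21 (one less than y's maximum).
Valid x values from domain: 21 out of 30.
Pruned = 30 - 21 = 9.

9


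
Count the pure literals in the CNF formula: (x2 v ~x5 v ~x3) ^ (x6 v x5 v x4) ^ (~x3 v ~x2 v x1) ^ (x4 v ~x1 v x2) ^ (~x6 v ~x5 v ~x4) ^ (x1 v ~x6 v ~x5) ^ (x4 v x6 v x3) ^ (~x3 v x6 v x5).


A pure literal appears in only one polarity across all clauses.
No pure literals found.
Count = 0.

0


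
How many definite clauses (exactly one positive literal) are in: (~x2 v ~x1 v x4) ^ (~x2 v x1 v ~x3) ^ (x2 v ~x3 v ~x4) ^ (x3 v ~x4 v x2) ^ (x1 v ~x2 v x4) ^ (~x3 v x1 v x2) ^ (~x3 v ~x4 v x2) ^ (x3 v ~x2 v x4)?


A definite clause has exactly one positive literal.
Clause 1: 1 positive -> definite
Clause 2: 1 positive -> definite
Clause 3: 1 positive -> definite
Clause 4: 2 positive -> not definite
Clause 5: 2 positive -> not definite
Clause 6: 2 positive -> not definite
Clause 7: 1 positive -> definite
Clause 8: 2 positive -> not definite
Definite clause count = 4.

4


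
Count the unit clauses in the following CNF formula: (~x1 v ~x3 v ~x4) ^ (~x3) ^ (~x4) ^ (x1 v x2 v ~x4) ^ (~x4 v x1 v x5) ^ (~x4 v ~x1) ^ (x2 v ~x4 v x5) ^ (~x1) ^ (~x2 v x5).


A unit clause contains exactly one literal.
Unit clauses found: (~x3), (~x4), (~x1).
Count = 3.

3


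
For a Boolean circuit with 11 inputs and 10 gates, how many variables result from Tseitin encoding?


The Tseitin transformation introduces one auxiliary variable per gate.
Total variables = inputs + gates = 11 + 10 = 21.

21


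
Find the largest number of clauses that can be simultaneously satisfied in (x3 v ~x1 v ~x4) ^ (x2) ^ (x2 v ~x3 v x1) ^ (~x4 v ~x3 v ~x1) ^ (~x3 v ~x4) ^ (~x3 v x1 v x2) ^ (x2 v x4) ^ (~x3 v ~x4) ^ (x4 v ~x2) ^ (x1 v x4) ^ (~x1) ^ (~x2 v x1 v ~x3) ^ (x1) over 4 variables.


Enumerate all 16 truth assignments.
For each, count how many of the 13 clauses are satisfied.
The formula is not fully satisfiable, so the maximum is below 13.
Maximum simultaneously satisfiable clauses = 12.

12


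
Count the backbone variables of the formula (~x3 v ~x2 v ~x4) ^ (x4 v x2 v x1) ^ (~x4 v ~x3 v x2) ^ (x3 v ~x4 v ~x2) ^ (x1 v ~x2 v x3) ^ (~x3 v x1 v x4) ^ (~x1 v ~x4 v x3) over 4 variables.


Find all satisfying assignments: 5 model(s).
Check which variables have the same value in every model.
No variable is fixed across all models.
Backbone size = 0.

0


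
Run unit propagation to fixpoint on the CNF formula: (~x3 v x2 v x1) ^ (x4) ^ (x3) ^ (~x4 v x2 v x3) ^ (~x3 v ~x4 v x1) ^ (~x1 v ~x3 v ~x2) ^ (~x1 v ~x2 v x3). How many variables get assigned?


Unit propagation repeatedly assigns the literal in any unit clause, then simplifies.
Assignments in order: x4 = T, x3 = T, x1 = T, x2 = F.
No further unit clauses remain.
Total variables assigned = 4.

4


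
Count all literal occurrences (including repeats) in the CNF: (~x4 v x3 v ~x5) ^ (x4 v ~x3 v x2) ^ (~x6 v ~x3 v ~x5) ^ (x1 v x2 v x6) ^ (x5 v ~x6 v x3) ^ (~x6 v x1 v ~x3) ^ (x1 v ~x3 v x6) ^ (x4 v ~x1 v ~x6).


Clause lengths: 3, 3, 3, 3, 3, 3, 3, 3.
Sum = 3 + 3 + 3 + 3 + 3 + 3 + 3 + 3 = 24.

24


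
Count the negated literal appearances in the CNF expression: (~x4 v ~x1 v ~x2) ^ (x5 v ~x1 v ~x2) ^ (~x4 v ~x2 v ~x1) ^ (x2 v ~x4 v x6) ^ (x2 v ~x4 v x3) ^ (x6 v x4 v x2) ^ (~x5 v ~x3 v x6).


Scan each clause for negated literals.
Clause 1: 3 negative; Clause 2: 2 negative; Clause 3: 3 negative; Clause 4: 1 negative; Clause 5: 1 negative; Clause 6: 0 negative; Clause 7: 2 negative.
Total negative literal occurrences = 12.

12


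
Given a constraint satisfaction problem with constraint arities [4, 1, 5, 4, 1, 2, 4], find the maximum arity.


The arities are: 4, 1, 5, 4, 1, 2, 4.
Scan for the maximum value.
Maximum arity = 5.

5


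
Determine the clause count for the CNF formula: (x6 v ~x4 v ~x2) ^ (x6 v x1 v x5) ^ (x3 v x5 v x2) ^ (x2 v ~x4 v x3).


Each group enclosed in parentheses joined by ^ is one clause.
Counting the conjuncts: 4 clauses.

4


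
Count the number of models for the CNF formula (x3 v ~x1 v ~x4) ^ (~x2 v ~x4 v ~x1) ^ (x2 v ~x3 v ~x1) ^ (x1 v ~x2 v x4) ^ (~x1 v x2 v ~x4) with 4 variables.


Enumerate all 16 truth assignments over 4 variables.
Test each against every clause.
Satisfying assignments found: 9.

9


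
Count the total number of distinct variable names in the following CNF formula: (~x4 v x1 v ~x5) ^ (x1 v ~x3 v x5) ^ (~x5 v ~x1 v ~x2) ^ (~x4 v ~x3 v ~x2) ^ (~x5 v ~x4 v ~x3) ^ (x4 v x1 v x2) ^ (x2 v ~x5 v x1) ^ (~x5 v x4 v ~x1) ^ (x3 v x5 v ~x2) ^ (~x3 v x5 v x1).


Identify each distinct variable in the formula.
Variables found: x1, x2, x3, x4, x5.
Total distinct variables = 5.

5


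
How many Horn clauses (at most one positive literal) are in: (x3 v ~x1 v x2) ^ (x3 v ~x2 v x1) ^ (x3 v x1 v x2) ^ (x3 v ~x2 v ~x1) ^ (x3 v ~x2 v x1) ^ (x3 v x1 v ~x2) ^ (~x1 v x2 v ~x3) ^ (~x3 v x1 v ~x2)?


A Horn clause has at most one positive literal.
Clause 1: 2 positive lit(s) -> not Horn
Clause 2: 2 positive lit(s) -> not Horn
Clause 3: 3 positive lit(s) -> not Horn
Clause 4: 1 positive lit(s) -> Horn
Clause 5: 2 positive lit(s) -> not Horn
Clause 6: 2 positive lit(s) -> not Horn
Clause 7: 1 positive lit(s) -> Horn
Clause 8: 1 positive lit(s) -> Horn
Total Horn clauses = 3.

3


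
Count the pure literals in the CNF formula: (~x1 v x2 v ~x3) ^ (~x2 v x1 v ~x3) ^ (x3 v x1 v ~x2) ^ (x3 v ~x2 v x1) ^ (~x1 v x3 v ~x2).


A pure literal appears in only one polarity across all clauses.
No pure literals found.
Count = 0.

0


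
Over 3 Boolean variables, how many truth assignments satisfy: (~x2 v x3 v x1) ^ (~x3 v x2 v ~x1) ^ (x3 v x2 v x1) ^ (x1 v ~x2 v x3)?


Enumerate all 8 truth assignments over 3 variables.
Test each against every clause.
Satisfying assignments found: 5.

5


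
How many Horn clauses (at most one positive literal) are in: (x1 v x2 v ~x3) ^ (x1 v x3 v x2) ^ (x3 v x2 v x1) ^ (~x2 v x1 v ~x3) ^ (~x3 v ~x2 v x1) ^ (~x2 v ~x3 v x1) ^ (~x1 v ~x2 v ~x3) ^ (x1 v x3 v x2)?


A Horn clause has at most one positive literal.
Clause 1: 2 positive lit(s) -> not Horn
Clause 2: 3 positive lit(s) -> not Horn
Clause 3: 3 positive lit(s) -> not Horn
Clause 4: 1 positive lit(s) -> Horn
Clause 5: 1 positive lit(s) -> Horn
Clause 6: 1 positive lit(s) -> Horn
Clause 7: 0 positive lit(s) -> Horn
Clause 8: 3 positive lit(s) -> not Horn
Total Horn clauses = 4.

4


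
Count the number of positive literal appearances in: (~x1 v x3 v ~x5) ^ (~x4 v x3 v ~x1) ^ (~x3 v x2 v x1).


Scan each clause for unnegated literals.
Clause 1: 1 positive; Clause 2: 1 positive; Clause 3: 2 positive.
Total positive literal occurrences = 4.

4


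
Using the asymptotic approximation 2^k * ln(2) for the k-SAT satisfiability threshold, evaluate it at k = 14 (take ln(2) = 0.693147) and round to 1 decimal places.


Using the asymptotic formula: threshold ~ 2^k * ln(2).
2^14 = 16384.
16384 * 0.693147 = 11356.5.

11356.5


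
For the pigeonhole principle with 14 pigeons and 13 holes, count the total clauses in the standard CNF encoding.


The PHP encoding has two parts:
1) At-least-one-hole clauses: 14 (one per pigeon, each with 13 literals).
2) At-most-one-pigeon-per-hole clauses: 13 holes * C(14,2) = 13 * 91 = 1183.
Total clauses = 14 + 1183 = 1197.

1197


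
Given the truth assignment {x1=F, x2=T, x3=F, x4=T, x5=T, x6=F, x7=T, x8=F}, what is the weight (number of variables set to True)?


The weight is the number of variables assigned True.
True variables: x2, x4, x5, x7.
Weight = 4.

4


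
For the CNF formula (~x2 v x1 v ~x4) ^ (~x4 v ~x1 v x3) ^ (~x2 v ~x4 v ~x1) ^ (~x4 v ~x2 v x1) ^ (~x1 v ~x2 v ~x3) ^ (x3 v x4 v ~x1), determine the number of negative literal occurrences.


Scan each clause for negated literals.
Clause 1: 2 negative; Clause 2: 2 negative; Clause 3: 3 negative; Clause 4: 2 negative; Clause 5: 3 negative; Clause 6: 1 negative.
Total negative literal occurrences = 13.

13
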